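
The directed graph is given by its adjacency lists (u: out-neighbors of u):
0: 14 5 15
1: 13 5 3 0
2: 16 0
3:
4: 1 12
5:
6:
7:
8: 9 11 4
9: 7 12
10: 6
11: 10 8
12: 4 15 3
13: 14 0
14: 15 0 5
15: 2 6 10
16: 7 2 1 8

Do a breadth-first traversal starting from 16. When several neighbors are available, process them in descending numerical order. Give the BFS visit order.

Visit 16; enqueue 8, 7, 2, 1 → queue [8, 7, 2, 1]
Visit 8; enqueue 11, 9, 4 → queue [7, 2, 1, 11, 9, 4]
Visit 7 → queue [2, 1, 11, 9, 4]
Visit 2; enqueue 0 → queue [1, 11, 9, 4, 0]
Visit 1; enqueue 13, 5, 3 → queue [11, 9, 4, 0, 13, 5, 3]
Visit 11; enqueue 10 → queue [9, 4, 0, 13, 5, 3, 10]
Visit 9; enqueue 12 → queue [4, 0, 13, 5, 3, 10, 12]
Visit 4 → queue [0, 13, 5, 3, 10, 12]
Visit 0; enqueue 15, 14 → queue [13, 5, 3, 10, 12, 15, 14]
Visit 13 → queue [5, 3, 10, 12, 15, 14]
Visit 5 → queue [3, 10, 12, 15, 14]
Visit 3 → queue [10, 12, 15, 14]
Visit 10; enqueue 6 → queue [12, 15, 14, 6]
Visit 12 → queue [15, 14, 6]
Visit 15 → queue [14, 6]
Visit 14 → queue [6]
Visit 6 → queue []

16 → 8 → 7 → 2 → 1 → 11 → 9 → 4 → 0 → 13 → 5 → 3 → 10 → 12 → 15 → 14 → 6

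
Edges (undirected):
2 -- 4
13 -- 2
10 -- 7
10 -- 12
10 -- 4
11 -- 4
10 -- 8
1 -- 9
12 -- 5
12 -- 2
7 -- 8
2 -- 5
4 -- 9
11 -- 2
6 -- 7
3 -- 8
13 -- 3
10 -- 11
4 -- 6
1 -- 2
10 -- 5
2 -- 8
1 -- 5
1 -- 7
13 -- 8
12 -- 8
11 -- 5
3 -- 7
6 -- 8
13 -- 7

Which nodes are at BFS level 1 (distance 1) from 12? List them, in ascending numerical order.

Level 0: 12
Level 1: 2, 5, 8, 10
Level 2: 1, 3, 4, 6, 7, 11, 13
Level 3: 9

2, 5, 8, 10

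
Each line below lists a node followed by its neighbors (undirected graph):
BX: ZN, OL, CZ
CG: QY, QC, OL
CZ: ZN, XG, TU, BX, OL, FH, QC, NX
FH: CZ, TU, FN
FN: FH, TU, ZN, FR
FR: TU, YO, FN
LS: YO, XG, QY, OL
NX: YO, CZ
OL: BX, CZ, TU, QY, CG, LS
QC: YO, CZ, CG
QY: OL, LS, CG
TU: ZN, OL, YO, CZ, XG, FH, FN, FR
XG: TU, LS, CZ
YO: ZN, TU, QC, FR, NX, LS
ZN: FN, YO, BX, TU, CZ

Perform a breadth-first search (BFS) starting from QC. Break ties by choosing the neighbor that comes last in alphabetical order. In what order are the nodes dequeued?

QC → YO → CZ → CG → ZN → TU → NX → LS → FR → XG → OL → FH → BX → QY → FN

Visit QC; enqueue YO, CZ, CG → queue [YO, CZ, CG]
Visit YO; enqueue ZN, TU, NX, LS, FR → queue [CZ, CG, ZN, TU, NX, LS, FR]
Visit CZ; enqueue XG, OL, FH, BX → queue [CG, ZN, TU, NX, LS, FR, XG, OL, FH, BX]
Visit CG; enqueue QY → queue [ZN, TU, NX, LS, FR, XG, OL, FH, BX, QY]
Visit ZN; enqueue FN → queue [TU, NX, LS, FR, XG, OL, FH, BX, QY, FN]
Visit TU → queue [NX, LS, FR, XG, OL, FH, BX, QY, FN]
Visit NX → queue [LS, FR, XG, OL, FH, BX, QY, FN]
Visit LS → queue [FR, XG, OL, FH, BX, QY, FN]
Visit FR → queue [XG, OL, FH, BX, QY, FN]
Visit XG → queue [OL, FH, BX, QY, FN]
Visit OL → queue [FH, BX, QY, FN]
Visit FH → queue [BX, QY, FN]
Visit BX → queue [QY, FN]
Visit QY → queue [FN]
Visit FN → queue []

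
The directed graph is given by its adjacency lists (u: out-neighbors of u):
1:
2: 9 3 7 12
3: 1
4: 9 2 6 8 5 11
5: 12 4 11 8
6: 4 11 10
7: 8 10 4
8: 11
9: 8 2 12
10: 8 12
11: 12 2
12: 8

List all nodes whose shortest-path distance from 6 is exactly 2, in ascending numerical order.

Level 0: 6
Level 1: 4, 10, 11
Level 2: 2, 5, 8, 9, 12
Level 3: 3, 7
Level 4: 1

2, 5, 8, 9, 12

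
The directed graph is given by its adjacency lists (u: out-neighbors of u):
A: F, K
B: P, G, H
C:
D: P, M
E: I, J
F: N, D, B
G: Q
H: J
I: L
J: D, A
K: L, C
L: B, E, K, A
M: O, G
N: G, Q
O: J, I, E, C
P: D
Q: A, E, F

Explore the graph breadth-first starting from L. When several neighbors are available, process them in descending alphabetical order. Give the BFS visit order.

Visit L; enqueue K, E, B, A → queue [K, E, B, A]
Visit K; enqueue C → queue [E, B, A, C]
Visit E; enqueue J, I → queue [B, A, C, J, I]
Visit B; enqueue P, H, G → queue [A, C, J, I, P, H, G]
Visit A; enqueue F → queue [C, J, I, P, H, G, F]
Visit C → queue [J, I, P, H, G, F]
Visit J; enqueue D → queue [I, P, H, G, F, D]
Visit I → queue [P, H, G, F, D]
Visit P → queue [H, G, F, D]
Visit H → queue [G, F, D]
Visit G; enqueue Q → queue [F, D, Q]
Visit F; enqueue N → queue [D, Q, N]
Visit D; enqueue M → queue [Q, N, M]
Visit Q → queue [N, M]
Visit N → queue [M]
Visit M; enqueue O → queue [O]
Visit O → queue []

L → K → E → B → A → C → J → I → P → H → G → F → D → Q → N → M → O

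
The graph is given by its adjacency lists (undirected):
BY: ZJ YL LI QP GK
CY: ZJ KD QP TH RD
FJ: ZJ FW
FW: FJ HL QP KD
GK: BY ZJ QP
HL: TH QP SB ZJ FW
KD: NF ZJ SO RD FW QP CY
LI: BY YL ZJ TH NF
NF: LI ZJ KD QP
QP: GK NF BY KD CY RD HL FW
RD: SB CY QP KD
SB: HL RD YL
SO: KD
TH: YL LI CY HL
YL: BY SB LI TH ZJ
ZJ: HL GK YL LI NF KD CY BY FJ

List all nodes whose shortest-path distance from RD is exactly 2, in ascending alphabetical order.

BY, FW, GK, HL, NF, SO, TH, YL, ZJ

Level 0: RD
Level 1: CY, KD, QP, SB
Level 2: BY, FW, GK, HL, NF, SO, TH, YL, ZJ
Level 3: FJ, LI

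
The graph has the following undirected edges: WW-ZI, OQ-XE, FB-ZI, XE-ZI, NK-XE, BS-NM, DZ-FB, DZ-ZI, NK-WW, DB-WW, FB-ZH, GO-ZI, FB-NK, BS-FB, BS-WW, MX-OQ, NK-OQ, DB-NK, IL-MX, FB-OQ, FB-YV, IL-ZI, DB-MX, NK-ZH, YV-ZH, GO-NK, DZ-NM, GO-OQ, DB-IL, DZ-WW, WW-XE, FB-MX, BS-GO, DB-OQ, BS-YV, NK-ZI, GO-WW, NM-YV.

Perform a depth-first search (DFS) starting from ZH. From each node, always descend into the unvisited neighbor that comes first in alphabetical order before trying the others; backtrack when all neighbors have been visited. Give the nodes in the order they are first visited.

ZH -> FB -> BS -> GO -> NK -> DB -> IL -> MX -> OQ -> XE -> WW -> DZ -> NM -> YV -> ZI

Visit ZH
ZH → FB
FB → BS
BS → GO
GO → NK
NK → DB
DB → IL
IL → MX
MX → OQ
OQ → XE
XE → WW
WW → DZ
DZ → NM
NM → YV
DZ → ZI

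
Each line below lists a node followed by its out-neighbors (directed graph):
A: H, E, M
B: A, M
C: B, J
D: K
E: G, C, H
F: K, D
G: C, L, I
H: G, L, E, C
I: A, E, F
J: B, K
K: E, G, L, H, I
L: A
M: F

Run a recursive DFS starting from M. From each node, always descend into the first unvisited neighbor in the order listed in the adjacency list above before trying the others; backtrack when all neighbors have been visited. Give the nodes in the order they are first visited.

M -> F -> K -> E -> G -> C -> B -> A -> H -> L -> J -> I -> D

Visit M
M → F
F → K
K → E
E → G
G → C
C → B
B → A
A → H
H → L
C → J
G → I
F → D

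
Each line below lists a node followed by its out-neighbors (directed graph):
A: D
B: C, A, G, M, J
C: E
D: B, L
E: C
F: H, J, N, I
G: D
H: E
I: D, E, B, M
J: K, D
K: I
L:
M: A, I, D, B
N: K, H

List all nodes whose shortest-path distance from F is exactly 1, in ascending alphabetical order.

Level 0: F
Level 1: H, I, J, N
Level 2: B, D, E, K, M
Level 3: A, C, G, L

H, I, J, N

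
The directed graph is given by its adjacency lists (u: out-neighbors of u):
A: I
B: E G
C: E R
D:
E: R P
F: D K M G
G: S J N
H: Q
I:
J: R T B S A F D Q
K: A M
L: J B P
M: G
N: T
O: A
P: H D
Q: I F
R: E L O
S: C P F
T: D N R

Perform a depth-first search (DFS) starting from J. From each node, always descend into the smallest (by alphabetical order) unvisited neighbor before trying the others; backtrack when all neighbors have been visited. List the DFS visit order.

Visit J
J → A
A → I
J → B
B → E
E → P
P → D
P → H
H → Q
Q → F
F → G
G → N
N → T
T → R
R → L
R → O
G → S
S → C
F → K
K → M

J -> A -> I -> B -> E -> P -> D -> H -> Q -> F -> G -> N -> T -> R -> L -> O -> S -> C -> K -> M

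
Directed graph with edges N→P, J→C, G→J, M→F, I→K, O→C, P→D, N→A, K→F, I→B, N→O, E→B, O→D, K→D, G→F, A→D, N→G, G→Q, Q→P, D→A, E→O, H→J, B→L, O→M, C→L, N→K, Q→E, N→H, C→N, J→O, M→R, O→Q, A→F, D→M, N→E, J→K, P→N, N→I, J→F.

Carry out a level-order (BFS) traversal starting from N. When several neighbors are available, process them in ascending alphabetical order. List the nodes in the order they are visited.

N A E G H I K O P D F B J Q C M L R

Visit N; enqueue A, E, G, H, I, K, O, P → queue [A, E, G, H, I, K, O, P]
Visit A; enqueue D, F → queue [E, G, H, I, K, O, P, D, F]
Visit E; enqueue B → queue [G, H, I, K, O, P, D, F, B]
Visit G; enqueue J, Q → queue [H, I, K, O, P, D, F, B, J, Q]
Visit H → queue [I, K, O, P, D, F, B, J, Q]
Visit I → queue [K, O, P, D, F, B, J, Q]
Visit K → queue [O, P, D, F, B, J, Q]
Visit O; enqueue C, M → queue [P, D, F, B, J, Q, C, M]
Visit P → queue [D, F, B, J, Q, C, M]
Visit D → queue [F, B, J, Q, C, M]
Visit F → queue [B, J, Q, C, M]
Visit B; enqueue L → queue [J, Q, C, M, L]
Visit J → queue [Q, C, M, L]
Visit Q → queue [C, M, L]
Visit C → queue [M, L]
Visit M; enqueue R → queue [L, R]
Visit L → queue [R]
Visit R → queue []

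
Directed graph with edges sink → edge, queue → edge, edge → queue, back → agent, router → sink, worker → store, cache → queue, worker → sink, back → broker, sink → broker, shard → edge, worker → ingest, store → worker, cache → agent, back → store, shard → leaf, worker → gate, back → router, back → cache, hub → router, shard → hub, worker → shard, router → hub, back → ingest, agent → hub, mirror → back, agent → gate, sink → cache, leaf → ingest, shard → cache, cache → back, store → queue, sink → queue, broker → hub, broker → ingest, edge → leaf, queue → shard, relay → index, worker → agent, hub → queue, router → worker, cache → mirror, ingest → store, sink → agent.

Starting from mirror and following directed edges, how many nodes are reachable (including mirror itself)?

16

BFS from mirror visits: mirror, back, agent, broker, cache, ingest, router, store, gate, hub, queue, sink, worker, edge, shard, leaf
Reachable nodes: 16 of 18 total.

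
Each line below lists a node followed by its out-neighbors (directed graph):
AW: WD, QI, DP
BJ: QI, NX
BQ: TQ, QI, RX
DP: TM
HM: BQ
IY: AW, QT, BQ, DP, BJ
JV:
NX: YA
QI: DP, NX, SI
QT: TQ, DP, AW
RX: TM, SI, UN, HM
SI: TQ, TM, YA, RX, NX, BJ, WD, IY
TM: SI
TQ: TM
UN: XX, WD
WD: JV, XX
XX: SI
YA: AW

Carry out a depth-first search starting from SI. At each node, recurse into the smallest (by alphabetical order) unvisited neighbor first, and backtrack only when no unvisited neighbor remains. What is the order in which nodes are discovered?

SI -> BJ -> NX -> YA -> AW -> DP -> TM -> QI -> WD -> JV -> XX -> IY -> BQ -> RX -> HM -> UN -> TQ -> QT

Visit SI
SI → BJ
BJ → NX
NX → YA
YA → AW
AW → DP
DP → TM
AW → QI
AW → WD
WD → JV
WD → XX
SI → IY
IY → BQ
BQ → RX
RX → HM
RX → UN
BQ → TQ
IY → QT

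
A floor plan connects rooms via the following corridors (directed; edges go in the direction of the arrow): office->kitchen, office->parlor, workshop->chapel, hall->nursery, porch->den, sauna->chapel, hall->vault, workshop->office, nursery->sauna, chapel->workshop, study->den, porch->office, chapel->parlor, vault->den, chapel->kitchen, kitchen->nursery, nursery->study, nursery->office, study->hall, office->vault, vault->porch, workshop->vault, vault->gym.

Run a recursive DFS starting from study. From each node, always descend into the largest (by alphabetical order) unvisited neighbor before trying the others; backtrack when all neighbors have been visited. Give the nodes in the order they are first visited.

Visit study
study → hall
hall → vault
vault → porch
porch → office
office → parlor
office → kitchen
kitchen → nursery
nursery → sauna
sauna → chapel
chapel → workshop
porch → den
vault → gym

study, hall, vault, porch, office, parlor, kitchen, nursery, sauna, chapel, workshop, den, gym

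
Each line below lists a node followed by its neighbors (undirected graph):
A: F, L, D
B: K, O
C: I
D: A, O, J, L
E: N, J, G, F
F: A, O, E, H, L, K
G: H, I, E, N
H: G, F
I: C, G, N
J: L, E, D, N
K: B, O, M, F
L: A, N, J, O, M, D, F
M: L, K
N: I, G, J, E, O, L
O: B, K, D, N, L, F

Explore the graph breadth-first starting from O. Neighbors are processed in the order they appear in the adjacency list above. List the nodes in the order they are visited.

Visit O; enqueue B, K, D, N, L, F → queue [B, K, D, N, L, F]
Visit B → queue [K, D, N, L, F]
Visit K; enqueue M → queue [D, N, L, F, M]
Visit D; enqueue A, J → queue [N, L, F, M, A, J]
Visit N; enqueue I, G, E → queue [L, F, M, A, J, I, G, E]
Visit L → queue [F, M, A, J, I, G, E]
Visit F; enqueue H → queue [M, A, J, I, G, E, H]
Visit M → queue [A, J, I, G, E, H]
Visit A → queue [J, I, G, E, H]
Visit J → queue [I, G, E, H]
Visit I; enqueue C → queue [G, E, H, C]
Visit G → queue [E, H, C]
Visit E → queue [H, C]
Visit H → queue [C]
Visit C → queue []

O, B, K, D, N, L, F, M, A, J, I, G, E, H, C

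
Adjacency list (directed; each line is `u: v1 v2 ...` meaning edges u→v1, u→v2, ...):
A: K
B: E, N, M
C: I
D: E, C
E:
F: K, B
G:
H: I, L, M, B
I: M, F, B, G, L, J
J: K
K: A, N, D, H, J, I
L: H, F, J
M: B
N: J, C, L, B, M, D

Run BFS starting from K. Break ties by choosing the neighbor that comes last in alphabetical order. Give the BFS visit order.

Visit K; enqueue N, J, I, H, D, A → queue [N, J, I, H, D, A]
Visit N; enqueue M, L, C, B → queue [J, I, H, D, A, M, L, C, B]
Visit J → queue [I, H, D, A, M, L, C, B]
Visit I; enqueue G, F → queue [H, D, A, M, L, C, B, G, F]
Visit H → queue [D, A, M, L, C, B, G, F]
Visit D; enqueue E → queue [A, M, L, C, B, G, F, E]
Visit A → queue [M, L, C, B, G, F, E]
Visit M → queue [L, C, B, G, F, E]
Visit L → queue [C, B, G, F, E]
Visit C → queue [B, G, F, E]
Visit B → queue [G, F, E]
Visit G → queue [F, E]
Visit F → queue [E]
Visit E → queue []

K, N, J, I, H, D, A, M, L, C, B, G, F, E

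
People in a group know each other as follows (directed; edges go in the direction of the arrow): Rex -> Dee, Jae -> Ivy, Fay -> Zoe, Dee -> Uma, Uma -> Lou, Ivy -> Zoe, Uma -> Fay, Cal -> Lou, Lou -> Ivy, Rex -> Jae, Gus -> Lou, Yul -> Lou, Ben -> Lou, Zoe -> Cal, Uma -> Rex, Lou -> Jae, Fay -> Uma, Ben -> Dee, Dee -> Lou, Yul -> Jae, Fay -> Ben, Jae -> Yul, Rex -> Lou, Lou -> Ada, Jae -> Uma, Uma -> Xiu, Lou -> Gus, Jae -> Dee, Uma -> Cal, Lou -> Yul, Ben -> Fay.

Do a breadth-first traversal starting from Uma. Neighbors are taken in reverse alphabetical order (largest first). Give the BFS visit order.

Uma Xiu Rex Lou Fay Cal Jae Dee Yul Ivy Gus Ada Zoe Ben

Visit Uma; enqueue Xiu, Rex, Lou, Fay, Cal → queue [Xiu, Rex, Lou, Fay, Cal]
Visit Xiu → queue [Rex, Lou, Fay, Cal]
Visit Rex; enqueue Jae, Dee → queue [Lou, Fay, Cal, Jae, Dee]
Visit Lou; enqueue Yul, Ivy, Gus, Ada → queue [Fay, Cal, Jae, Dee, Yul, Ivy, Gus, Ada]
Visit Fay; enqueue Zoe, Ben → queue [Cal, Jae, Dee, Yul, Ivy, Gus, Ada, Zoe, Ben]
Visit Cal → queue [Jae, Dee, Yul, Ivy, Gus, Ada, Zoe, Ben]
Visit Jae → queue [Dee, Yul, Ivy, Gus, Ada, Zoe, Ben]
Visit Dee → queue [Yul, Ivy, Gus, Ada, Zoe, Ben]
Visit Yul → queue [Ivy, Gus, Ada, Zoe, Ben]
Visit Ivy → queue [Gus, Ada, Zoe, Ben]
Visit Gus → queue [Ada, Zoe, Ben]
Visit Ada → queue [Zoe, Ben]
Visit Zoe → queue [Ben]
Visit Ben → queue []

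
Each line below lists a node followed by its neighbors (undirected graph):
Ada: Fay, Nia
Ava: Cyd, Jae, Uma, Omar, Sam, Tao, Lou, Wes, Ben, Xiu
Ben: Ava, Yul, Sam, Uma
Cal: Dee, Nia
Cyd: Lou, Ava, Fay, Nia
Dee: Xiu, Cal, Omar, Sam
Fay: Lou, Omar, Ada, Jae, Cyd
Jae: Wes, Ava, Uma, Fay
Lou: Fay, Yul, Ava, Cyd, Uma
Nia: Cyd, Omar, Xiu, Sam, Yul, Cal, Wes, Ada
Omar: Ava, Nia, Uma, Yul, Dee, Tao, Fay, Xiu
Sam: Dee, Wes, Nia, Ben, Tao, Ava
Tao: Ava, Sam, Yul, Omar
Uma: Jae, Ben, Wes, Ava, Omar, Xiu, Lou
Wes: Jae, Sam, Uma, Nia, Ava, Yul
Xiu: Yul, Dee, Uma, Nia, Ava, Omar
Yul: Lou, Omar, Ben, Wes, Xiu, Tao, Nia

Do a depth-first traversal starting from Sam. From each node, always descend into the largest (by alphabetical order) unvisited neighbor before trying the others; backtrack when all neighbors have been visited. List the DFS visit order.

Visit Sam
Sam → Wes
Wes → Yul
Yul → Xiu
Xiu → Uma
Uma → Omar
Omar → Tao
Tao → Ava
Ava → Lou
Lou → Fay
Fay → Jae
Fay → Cyd
Cyd → Nia
Nia → Cal
Cal → Dee
Nia → Ada
Ava → Ben

Sam, Wes, Yul, Xiu, Uma, Omar, Tao, Ava, Lou, Fay, Jae, Cyd, Nia, Cal, Dee, Ada, Ben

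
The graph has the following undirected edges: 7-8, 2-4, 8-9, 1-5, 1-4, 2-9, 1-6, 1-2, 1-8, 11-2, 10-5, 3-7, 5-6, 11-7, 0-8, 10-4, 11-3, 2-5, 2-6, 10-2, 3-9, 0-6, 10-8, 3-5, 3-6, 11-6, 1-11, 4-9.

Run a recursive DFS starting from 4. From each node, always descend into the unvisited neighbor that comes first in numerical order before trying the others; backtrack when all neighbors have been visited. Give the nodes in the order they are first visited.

4 → 1 → 2 → 5 → 3 → 6 → 0 → 8 → 7 → 11 → 9 → 10

Visit 4
4 → 1
1 → 2
2 → 5
5 → 3
3 → 6
6 → 0
0 → 8
8 → 7
7 → 11
8 → 9
8 → 10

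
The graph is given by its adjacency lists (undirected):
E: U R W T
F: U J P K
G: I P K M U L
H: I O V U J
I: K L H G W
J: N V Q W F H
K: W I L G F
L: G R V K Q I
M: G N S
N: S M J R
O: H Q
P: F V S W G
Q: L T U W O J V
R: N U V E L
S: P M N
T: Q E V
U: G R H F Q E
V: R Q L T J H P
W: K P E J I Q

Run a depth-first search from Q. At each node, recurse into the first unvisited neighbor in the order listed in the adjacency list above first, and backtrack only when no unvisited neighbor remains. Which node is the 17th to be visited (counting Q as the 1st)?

Visit Q
Q → L
L → G
G → I
I → K
K → W
W → P
P → F
F → U
U → R
R → N
N → S
S → M
N → J
J → V
V → T
T → E
V → H
H → O

Visit order: Q, L, G, I, K, W, P, F, U, R, N, S, M, J, V, T, E, H, O

E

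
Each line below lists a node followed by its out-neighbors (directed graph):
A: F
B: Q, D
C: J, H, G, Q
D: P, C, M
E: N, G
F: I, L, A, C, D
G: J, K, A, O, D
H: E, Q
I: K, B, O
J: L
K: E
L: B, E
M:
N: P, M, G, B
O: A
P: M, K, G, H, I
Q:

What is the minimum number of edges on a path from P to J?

2

Level 0: P
Level 1: G, H, I, K, M
Level 2: A, B, D, E, J, O, Q
Level 3: C, F, L, N
J first appears at level 2.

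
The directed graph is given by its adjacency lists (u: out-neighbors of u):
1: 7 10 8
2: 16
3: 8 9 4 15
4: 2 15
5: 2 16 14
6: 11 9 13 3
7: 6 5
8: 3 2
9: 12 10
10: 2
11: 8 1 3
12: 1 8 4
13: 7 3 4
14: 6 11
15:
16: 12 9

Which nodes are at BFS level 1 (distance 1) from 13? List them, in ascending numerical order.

3, 4, 7

Level 0: 13
Level 1: 3, 4, 7
Level 2: 2, 5, 6, 8, 9, 15
Level 3: 10, 11, 12, 14, 16
Level 4: 1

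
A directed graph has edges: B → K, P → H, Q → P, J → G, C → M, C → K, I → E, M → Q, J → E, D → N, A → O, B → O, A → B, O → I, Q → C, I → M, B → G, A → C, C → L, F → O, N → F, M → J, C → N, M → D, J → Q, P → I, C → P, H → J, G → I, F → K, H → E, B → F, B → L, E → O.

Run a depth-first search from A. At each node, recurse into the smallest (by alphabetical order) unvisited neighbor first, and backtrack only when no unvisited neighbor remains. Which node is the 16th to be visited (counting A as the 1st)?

P

Visit A
A → B
B → F
F → K
F → O
O → I
I → E
I → M
M → D
D → N
M → J
J → G
J → Q
Q → C
C → L
C → P
P → H

Visit order: A, B, F, K, O, I, E, M, D, N, J, G, Q, C, L, P, H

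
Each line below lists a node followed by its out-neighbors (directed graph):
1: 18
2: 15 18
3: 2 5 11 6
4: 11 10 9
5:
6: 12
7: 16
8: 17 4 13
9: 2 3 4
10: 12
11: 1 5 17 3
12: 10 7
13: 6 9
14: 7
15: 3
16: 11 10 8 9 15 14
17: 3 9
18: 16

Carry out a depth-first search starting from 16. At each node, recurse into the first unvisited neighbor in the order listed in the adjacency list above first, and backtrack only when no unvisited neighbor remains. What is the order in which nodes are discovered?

Visit 16
16 → 11
11 → 1
1 → 18
11 → 5
11 → 17
17 → 3
3 → 2
2 → 15
3 → 6
6 → 12
12 → 10
12 → 7
17 → 9
9 → 4
16 → 8
8 → 13
16 → 14

16, 11, 1, 18, 5, 17, 3, 2, 15, 6, 12, 10, 7, 9, 4, 8, 13, 14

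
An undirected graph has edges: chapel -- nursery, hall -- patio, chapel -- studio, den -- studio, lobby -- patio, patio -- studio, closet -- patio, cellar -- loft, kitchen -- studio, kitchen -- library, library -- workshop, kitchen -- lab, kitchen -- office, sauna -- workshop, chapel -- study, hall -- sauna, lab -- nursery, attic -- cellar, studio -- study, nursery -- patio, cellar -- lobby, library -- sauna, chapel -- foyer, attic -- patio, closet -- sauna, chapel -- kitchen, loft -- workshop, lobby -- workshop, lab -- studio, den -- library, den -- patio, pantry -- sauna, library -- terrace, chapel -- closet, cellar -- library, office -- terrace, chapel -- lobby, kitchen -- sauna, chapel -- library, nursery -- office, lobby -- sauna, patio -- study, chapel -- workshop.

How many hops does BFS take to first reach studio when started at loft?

Level 0: loft
Level 1: cellar, workshop
Level 2: attic, chapel, library, lobby, sauna
Level 3: closet, den, foyer, hall, kitchen, nursery, pantry, patio, studio, study, terrace
Level 4: lab, office
studio first appears at level 3.

3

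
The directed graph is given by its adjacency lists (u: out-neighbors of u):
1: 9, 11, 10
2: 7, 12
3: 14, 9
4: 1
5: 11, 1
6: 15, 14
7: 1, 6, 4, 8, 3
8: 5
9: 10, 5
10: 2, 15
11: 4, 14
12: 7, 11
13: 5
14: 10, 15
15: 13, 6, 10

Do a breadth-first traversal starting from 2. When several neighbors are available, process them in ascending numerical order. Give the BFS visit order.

2, 7, 12, 1, 3, 4, 6, 8, 11, 9, 10, 14, 15, 5, 13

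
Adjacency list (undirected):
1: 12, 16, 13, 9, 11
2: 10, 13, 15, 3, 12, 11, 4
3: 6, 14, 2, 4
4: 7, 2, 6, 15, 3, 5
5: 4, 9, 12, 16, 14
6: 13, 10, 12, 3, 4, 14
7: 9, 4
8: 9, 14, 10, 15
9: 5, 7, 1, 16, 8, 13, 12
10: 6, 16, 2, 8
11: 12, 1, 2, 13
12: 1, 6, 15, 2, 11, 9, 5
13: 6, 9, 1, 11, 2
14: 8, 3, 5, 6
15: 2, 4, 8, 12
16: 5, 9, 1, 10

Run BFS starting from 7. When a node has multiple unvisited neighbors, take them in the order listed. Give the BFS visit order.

7 → 9 → 4 → 5 → 1 → 16 → 8 → 13 → 12 → 2 → 6 → 15 → 3 → 14 → 11 → 10

Visit 7; enqueue 9, 4 → queue [9, 4]
Visit 9; enqueue 5, 1, 16, 8, 13, 12 → queue [4, 5, 1, 16, 8, 13, 12]
Visit 4; enqueue 2, 6, 15, 3 → queue [5, 1, 16, 8, 13, 12, 2, 6, 15, 3]
Visit 5; enqueue 14 → queue [1, 16, 8, 13, 12, 2, 6, 15, 3, 14]
Visit 1; enqueue 11 → queue [16, 8, 13, 12, 2, 6, 15, 3, 14, 11]
Visit 16; enqueue 10 → queue [8, 13, 12, 2, 6, 15, 3, 14, 11, 10]
Visit 8 → queue [13, 12, 2, 6, 15, 3, 14, 11, 10]
Visit 13 → queue [12, 2, 6, 15, 3, 14, 11, 10]
Visit 12 → queue [2, 6, 15, 3, 14, 11, 10]
Visit 2 → queue [6, 15, 3, 14, 11, 10]
Visit 6 → queue [15, 3, 14, 11, 10]
Visit 15 → queue [3, 14, 11, 10]
Visit 3 → queue [14, 11, 10]
Visit 14 → queue [11, 10]
Visit 11 → queue [10]
Visit 10 → queue []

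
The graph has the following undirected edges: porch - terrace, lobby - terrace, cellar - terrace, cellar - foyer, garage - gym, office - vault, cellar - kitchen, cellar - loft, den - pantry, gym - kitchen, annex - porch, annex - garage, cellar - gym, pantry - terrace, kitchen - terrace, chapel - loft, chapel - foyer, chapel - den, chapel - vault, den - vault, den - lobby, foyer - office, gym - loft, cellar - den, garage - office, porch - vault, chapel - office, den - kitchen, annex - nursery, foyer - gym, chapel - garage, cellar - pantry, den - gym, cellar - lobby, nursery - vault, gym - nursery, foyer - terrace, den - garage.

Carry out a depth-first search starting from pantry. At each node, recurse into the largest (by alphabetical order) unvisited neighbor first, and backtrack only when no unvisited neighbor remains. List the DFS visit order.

Visit pantry
pantry → terrace
terrace → porch
porch → vault
vault → office
office → garage
garage → gym
gym → nursery
nursery → annex
gym → loft
loft → chapel
chapel → foyer
foyer → cellar
cellar → lobby
lobby → den
den → kitchen

pantry, terrace, porch, vault, office, garage, gym, nursery, annex, loft, chapel, foyer, cellar, lobby, den, kitchen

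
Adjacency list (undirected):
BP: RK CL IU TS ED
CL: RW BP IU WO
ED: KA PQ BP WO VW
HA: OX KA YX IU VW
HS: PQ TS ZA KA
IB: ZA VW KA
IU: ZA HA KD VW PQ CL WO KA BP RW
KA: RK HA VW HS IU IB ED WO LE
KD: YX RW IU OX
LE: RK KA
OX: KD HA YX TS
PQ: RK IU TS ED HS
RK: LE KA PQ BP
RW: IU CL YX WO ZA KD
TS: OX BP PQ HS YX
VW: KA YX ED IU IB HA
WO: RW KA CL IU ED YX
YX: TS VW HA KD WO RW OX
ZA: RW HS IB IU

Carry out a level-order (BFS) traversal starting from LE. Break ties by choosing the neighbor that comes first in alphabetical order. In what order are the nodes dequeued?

LE -> KA -> RK -> ED -> HA -> HS -> IB -> IU -> VW -> WO -> BP -> PQ -> OX -> YX -> TS -> ZA -> CL -> KD -> RW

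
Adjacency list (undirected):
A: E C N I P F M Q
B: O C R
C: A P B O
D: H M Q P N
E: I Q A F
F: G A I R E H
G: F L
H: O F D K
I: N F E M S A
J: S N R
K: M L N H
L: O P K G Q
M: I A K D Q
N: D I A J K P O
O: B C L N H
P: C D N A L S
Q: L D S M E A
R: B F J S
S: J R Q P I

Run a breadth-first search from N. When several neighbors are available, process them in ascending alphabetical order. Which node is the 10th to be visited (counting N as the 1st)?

E

Visit N; enqueue A, D, I, J, K, O, P → queue [A, D, I, J, K, O, P]
Visit A; enqueue C, E, F, M, Q → queue [D, I, J, K, O, P, C, E, F, M, Q]
Visit D; enqueue H → queue [I, J, K, O, P, C, E, F, M, Q, H]
Visit I; enqueue S → queue [J, K, O, P, C, E, F, M, Q, H, S]
Visit J; enqueue R → queue [K, O, P, C, E, F, M, Q, H, S, R]
Visit K; enqueue L → queue [O, P, C, E, F, M, Q, H, S, R, L]
Visit O; enqueue B → queue [P, C, E, F, M, Q, H, S, R, L, B]
Visit P → queue [C, E, F, M, Q, H, S, R, L, B]
Visit C → queue [E, F, M, Q, H, S, R, L, B]
Visit E → queue [F, M, Q, H, S, R, L, B]
Visit F; enqueue G → queue [M, Q, H, S, R, L, B, G]
Visit M → queue [Q, H, S, R, L, B, G]
Visit Q → queue [H, S, R, L, B, G]
Visit H → queue [S, R, L, B, G]
Visit S → queue [R, L, B, G]
Visit R → queue [L, B, G]
Visit L → queue [B, G]
Visit B → queue [G]
Visit G → queue []

Visit order: N, A, D, I, J, K, O, P, C, E, F, M, Q, H, S, R, L, B, G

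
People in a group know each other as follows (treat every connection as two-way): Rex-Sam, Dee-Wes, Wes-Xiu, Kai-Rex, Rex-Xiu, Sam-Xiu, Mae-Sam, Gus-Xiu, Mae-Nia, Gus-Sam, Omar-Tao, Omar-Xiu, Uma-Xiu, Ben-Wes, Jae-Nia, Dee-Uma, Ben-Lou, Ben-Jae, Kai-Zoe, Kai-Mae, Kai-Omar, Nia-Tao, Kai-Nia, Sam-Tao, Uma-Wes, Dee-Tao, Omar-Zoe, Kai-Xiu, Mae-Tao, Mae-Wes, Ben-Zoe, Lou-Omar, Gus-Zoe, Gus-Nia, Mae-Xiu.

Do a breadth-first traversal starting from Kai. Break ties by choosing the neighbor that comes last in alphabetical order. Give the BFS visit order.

Kai, Zoe, Xiu, Rex, Omar, Nia, Mae, Gus, Ben, Wes, Uma, Sam, Tao, Lou, Jae, Dee

Visit Kai; enqueue Zoe, Xiu, Rex, Omar, Nia, Mae → queue [Zoe, Xiu, Rex, Omar, Nia, Mae]
Visit Zoe; enqueue Gus, Ben → queue [Xiu, Rex, Omar, Nia, Mae, Gus, Ben]
Visit Xiu; enqueue Wes, Uma, Sam → queue [Rex, Omar, Nia, Mae, Gus, Ben, Wes, Uma, Sam]
Visit Rex → queue [Omar, Nia, Mae, Gus, Ben, Wes, Uma, Sam]
Visit Omar; enqueue Tao, Lou → queue [Nia, Mae, Gus, Ben, Wes, Uma, Sam, Tao, Lou]
Visit Nia; enqueue Jae → queue [Mae, Gus, Ben, Wes, Uma, Sam, Tao, Lou, Jae]
Visit Mae → queue [Gus, Ben, Wes, Uma, Sam, Tao, Lou, Jae]
Visit Gus → queue [Ben, Wes, Uma, Sam, Tao, Lou, Jae]
Visit Ben → queue [Wes, Uma, Sam, Tao, Lou, Jae]
Visit Wes; enqueue Dee → queue [Uma, Sam, Tao, Lou, Jae, Dee]
Visit Uma → queue [Sam, Tao, Lou, Jae, Dee]
Visit Sam → queue [Tao, Lou, Jae, Dee]
Visit Tao → queue [Lou, Jae, Dee]
Visit Lou → queue [Jae, Dee]
Visit Jae → queue [Dee]
Visit Dee → queue []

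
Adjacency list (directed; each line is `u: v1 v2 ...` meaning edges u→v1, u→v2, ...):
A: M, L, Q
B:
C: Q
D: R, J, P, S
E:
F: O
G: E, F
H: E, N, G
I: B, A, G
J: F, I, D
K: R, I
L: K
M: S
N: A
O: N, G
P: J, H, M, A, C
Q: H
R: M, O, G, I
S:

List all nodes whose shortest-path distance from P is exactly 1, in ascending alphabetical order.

A, C, H, J, M

Level 0: P
Level 1: A, C, H, J, M
Level 2: D, E, F, G, I, L, N, Q, S
Level 3: B, K, O, R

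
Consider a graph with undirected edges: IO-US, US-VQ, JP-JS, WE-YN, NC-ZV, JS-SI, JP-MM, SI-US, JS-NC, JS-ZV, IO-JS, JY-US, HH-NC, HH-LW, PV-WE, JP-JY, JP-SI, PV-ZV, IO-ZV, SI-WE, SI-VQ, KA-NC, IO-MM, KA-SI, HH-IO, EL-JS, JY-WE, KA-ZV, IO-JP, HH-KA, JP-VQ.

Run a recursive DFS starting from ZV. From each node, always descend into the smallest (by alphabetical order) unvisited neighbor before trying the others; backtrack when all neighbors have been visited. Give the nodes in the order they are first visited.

ZV, IO, HH, KA, NC, JS, EL, JP, JY, US, SI, VQ, WE, PV, YN, MM, LW

Visit ZV
ZV → IO
IO → HH
HH → KA
KA → NC
NC → JS
JS → EL
JS → JP
JP → JY
JY → US
US → SI
SI → VQ
SI → WE
WE → PV
WE → YN
JP → MM
HH → LW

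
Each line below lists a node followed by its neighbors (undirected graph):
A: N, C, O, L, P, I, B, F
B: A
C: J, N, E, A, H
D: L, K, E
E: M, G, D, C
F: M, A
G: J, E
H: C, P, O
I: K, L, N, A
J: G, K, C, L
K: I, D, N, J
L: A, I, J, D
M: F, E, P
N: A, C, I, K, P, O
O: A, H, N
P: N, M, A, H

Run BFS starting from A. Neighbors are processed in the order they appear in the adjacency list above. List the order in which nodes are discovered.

Visit A; enqueue N, C, O, L, P, I, B, F → queue [N, C, O, L, P, I, B, F]
Visit N; enqueue K → queue [C, O, L, P, I, B, F, K]
Visit C; enqueue J, E, H → queue [O, L, P, I, B, F, K, J, E, H]
Visit O → queue [L, P, I, B, F, K, J, E, H]
Visit L; enqueue D → queue [P, I, B, F, K, J, E, H, D]
Visit P; enqueue M → queue [I, B, F, K, J, E, H, D, M]
Visit I → queue [B, F, K, J, E, H, D, M]
Visit B → queue [F, K, J, E, H, D, M]
Visit F → queue [K, J, E, H, D, M]
Visit K → queue [J, E, H, D, M]
Visit J; enqueue G → queue [E, H, D, M, G]
Visit E → queue [H, D, M, G]
Visit H → queue [D, M, G]
Visit D → queue [M, G]
Visit M → queue [G]
Visit G → queue []

A N C O L P I B F K J E H D M G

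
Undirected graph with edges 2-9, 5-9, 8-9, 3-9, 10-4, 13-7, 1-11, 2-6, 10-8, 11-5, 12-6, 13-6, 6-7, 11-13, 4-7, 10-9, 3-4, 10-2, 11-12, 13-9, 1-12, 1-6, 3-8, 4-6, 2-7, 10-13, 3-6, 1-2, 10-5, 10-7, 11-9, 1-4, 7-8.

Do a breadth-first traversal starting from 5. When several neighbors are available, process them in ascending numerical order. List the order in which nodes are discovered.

Visit 5; enqueue 9, 10, 11 → queue [9, 10, 11]
Visit 9; enqueue 2, 3, 8, 13 → queue [10, 11, 2, 3, 8, 13]
Visit 10; enqueue 4, 7 → queue [11, 2, 3, 8, 13, 4, 7]
Visit 11; enqueue 1, 12 → queue [2, 3, 8, 13, 4, 7, 1, 12]
Visit 2; enqueue 6 → queue [3, 8, 13, 4, 7, 1, 12, 6]
Visit 3 → queue [8, 13, 4, 7, 1, 12, 6]
Visit 8 → queue [13, 4, 7, 1, 12, 6]
Visit 13 → queue [4, 7, 1, 12, 6]
Visit 4 → queue [7, 1, 12, 6]
Visit 7 → queue [1, 12, 6]
Visit 1 → queue [12, 6]
Visit 12 → queue [6]
Visit 6 → queue []

5, 9, 10, 11, 2, 3, 8, 13, 4, 7, 1, 12, 6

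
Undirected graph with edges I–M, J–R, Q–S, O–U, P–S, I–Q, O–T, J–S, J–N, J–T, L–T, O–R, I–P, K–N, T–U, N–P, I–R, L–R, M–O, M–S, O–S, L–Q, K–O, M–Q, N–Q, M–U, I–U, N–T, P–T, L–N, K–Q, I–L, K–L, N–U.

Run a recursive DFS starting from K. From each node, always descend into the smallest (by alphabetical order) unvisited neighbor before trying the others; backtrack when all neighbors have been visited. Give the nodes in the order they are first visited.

Visit K
K → L
L → I
I → M
M → O
O → R
R → J
J → N
N → P
P → S
S → Q
P → T
T → U

K, L, I, M, O, R, J, N, P, S, Q, T, U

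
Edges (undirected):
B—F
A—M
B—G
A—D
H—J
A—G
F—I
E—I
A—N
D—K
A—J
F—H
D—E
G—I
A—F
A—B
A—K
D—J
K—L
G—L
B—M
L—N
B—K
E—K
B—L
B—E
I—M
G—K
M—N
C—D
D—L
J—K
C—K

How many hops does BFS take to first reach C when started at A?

Level 0: A
Level 1: B, D, F, G, J, K, M, N
Level 2: C, E, H, I, L
C first appears at level 2.

2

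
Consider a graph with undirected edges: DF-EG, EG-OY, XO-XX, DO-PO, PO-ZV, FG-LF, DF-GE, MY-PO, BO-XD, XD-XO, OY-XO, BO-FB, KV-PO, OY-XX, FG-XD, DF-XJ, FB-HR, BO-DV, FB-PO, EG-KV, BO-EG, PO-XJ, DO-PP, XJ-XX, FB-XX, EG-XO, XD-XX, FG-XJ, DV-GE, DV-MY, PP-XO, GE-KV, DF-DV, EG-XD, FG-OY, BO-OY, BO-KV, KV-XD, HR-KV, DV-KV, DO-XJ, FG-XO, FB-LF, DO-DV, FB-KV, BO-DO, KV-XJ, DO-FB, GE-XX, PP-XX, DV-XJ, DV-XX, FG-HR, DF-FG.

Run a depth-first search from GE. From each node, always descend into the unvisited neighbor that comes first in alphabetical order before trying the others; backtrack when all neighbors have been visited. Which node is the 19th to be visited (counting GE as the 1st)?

Visit GE
GE → DF
DF → DV
DV → BO
BO → DO
DO → FB
FB → HR
HR → FG
FG → LF
FG → OY
OY → EG
EG → KV
KV → PO
PO → MY
PO → XJ
XJ → XX
XX → PP
PP → XO
XO → XD
PO → ZV

Visit order: GE, DF, DV, BO, DO, FB, HR, FG, LF, OY, EG, KV, PO, MY, XJ, XX, PP, XO, XD, ZV

XD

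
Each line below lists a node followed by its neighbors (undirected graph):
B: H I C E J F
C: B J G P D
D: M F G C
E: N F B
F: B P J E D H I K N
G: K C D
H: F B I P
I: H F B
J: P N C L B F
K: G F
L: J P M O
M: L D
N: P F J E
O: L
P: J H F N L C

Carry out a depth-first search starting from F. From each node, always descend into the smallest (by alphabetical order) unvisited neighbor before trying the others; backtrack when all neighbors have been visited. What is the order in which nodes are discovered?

F -> B -> C -> D -> G -> K -> M -> L -> J -> N -> E -> P -> H -> I -> O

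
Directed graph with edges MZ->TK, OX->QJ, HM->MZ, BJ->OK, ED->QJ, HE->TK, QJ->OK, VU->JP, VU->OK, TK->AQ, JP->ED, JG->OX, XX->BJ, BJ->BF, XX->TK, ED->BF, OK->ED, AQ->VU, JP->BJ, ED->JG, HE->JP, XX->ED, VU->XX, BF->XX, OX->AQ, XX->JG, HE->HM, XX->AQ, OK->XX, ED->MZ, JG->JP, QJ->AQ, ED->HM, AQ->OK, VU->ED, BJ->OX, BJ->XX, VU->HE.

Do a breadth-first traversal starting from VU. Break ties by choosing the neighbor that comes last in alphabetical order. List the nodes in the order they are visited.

Visit VU; enqueue XX, OK, JP, HE, ED → queue [XX, OK, JP, HE, ED]
Visit XX; enqueue TK, JG, BJ, AQ → queue [OK, JP, HE, ED, TK, JG, BJ, AQ]
Visit OK → queue [JP, HE, ED, TK, JG, BJ, AQ]
Visit JP → queue [HE, ED, TK, JG, BJ, AQ]
Visit HE; enqueue HM → queue [ED, TK, JG, BJ, AQ, HM]
Visit ED; enqueue QJ, MZ, BF → queue [TK, JG, BJ, AQ, HM, QJ, MZ, BF]
Visit TK → queue [JG, BJ, AQ, HM, QJ, MZ, BF]
Visit JG; enqueue OX → queue [BJ, AQ, HM, QJ, MZ, BF, OX]
Visit BJ → queue [AQ, HM, QJ, MZ, BF, OX]
Visit AQ → queue [HM, QJ, MZ, BF, OX]
Visit HM → queue [QJ, MZ, BF, OX]
Visit QJ → queue [MZ, BF, OX]
Visit MZ → queue [BF, OX]
Visit BF → queue [OX]
Visit OX → queue []

VU, XX, OK, JP, HE, ED, TK, JG, BJ, AQ, HM, QJ, MZ, BF, OX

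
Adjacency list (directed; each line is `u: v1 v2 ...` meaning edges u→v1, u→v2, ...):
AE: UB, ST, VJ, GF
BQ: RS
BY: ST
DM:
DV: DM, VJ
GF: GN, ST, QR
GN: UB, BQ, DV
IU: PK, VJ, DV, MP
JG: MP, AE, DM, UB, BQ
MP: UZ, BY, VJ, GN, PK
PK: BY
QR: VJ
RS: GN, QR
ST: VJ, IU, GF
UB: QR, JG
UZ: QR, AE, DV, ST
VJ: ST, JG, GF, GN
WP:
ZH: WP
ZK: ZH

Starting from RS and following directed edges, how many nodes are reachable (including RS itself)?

BFS from RS visits: RS, GN, QR, BQ, DV, UB, VJ, DM, JG, GF, ST, AE, MP, IU, BY, PK, UZ
Reachable nodes: 17 of 20 total.

17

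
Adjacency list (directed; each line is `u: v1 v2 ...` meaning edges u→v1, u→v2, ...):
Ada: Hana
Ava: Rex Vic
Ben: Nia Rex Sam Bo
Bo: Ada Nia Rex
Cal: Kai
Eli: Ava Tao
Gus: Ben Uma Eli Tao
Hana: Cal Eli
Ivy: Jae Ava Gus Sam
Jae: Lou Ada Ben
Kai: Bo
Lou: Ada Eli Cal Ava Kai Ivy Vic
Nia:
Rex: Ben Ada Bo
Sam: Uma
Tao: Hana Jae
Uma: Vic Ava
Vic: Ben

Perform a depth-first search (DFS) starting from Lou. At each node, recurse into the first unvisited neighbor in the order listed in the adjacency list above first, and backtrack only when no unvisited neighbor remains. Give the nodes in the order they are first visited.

Lou -> Ada -> Hana -> Cal -> Kai -> Bo -> Nia -> Rex -> Ben -> Sam -> Uma -> Vic -> Ava -> Eli -> Tao -> Jae -> Ivy -> Gus

Visit Lou
Lou → Ada
Ada → Hana
Hana → Cal
Cal → Kai
Kai → Bo
Bo → Nia
Bo → Rex
Rex → Ben
Ben → Sam
Sam → Uma
Uma → Vic
Uma → Ava
Hana → Eli
Eli → Tao
Tao → Jae
Lou → Ivy
Ivy → Gus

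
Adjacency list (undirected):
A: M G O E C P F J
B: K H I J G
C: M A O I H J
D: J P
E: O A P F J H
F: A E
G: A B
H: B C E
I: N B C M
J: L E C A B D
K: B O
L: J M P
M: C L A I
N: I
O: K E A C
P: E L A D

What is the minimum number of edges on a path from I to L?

2

Level 0: I
Level 1: B, C, M, N
Level 2: A, G, H, J, K, L, O
Level 3: D, E, F, P
L first appears at level 2.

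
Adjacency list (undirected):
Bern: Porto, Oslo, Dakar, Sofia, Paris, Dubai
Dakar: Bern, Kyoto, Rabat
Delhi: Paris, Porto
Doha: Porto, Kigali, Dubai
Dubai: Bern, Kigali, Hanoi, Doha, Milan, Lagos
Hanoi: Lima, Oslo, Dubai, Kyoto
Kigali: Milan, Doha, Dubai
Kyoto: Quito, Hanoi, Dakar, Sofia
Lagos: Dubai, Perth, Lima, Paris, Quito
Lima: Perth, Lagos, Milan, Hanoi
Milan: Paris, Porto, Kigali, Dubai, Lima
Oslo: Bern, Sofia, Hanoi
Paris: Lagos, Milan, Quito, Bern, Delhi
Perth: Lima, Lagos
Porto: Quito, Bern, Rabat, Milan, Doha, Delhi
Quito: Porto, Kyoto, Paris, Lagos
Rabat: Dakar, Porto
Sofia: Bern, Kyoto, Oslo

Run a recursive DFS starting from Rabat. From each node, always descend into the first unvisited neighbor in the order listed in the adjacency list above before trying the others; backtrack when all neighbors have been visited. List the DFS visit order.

Visit Rabat
Rabat → Dakar
Dakar → Bern
Bern → Porto
Porto → Quito
Quito → Kyoto
Kyoto → Hanoi
Hanoi → Lima
Lima → Perth
Perth → Lagos
Lagos → Dubai
Dubai → Kigali
Kigali → Milan
Milan → Paris
Paris → Delhi
Kigali → Doha
Hanoi → Oslo
Oslo → Sofia

Rabat Dakar Bern Porto Quito Kyoto Hanoi Lima Perth Lagos Dubai Kigali Milan Paris Delhi Doha Oslo Sofia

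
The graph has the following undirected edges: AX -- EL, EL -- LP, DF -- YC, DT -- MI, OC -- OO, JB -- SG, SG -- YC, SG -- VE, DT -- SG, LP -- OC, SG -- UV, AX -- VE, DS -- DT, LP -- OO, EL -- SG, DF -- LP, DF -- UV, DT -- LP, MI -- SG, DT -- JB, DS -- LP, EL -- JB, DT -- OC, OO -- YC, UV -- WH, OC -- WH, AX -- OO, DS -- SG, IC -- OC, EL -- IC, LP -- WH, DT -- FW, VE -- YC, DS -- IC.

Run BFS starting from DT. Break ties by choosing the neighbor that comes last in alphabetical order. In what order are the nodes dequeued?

Visit DT; enqueue SG, OC, MI, LP, JB, FW, DS → queue [SG, OC, MI, LP, JB, FW, DS]
Visit SG; enqueue YC, VE, UV, EL → queue [OC, MI, LP, JB, FW, DS, YC, VE, UV, EL]
Visit OC; enqueue WH, OO, IC → queue [MI, LP, JB, FW, DS, YC, VE, UV, EL, WH, OO, IC]
Visit MI → queue [LP, JB, FW, DS, YC, VE, UV, EL, WH, OO, IC]
Visit LP; enqueue DF → queue [JB, FW, DS, YC, VE, UV, EL, WH, OO, IC, DF]
Visit JB → queue [FW, DS, YC, VE, UV, EL, WH, OO, IC, DF]
Visit FW → queue [DS, YC, VE, UV, EL, WH, OO, IC, DF]
Visit DS → queue [YC, VE, UV, EL, WH, OO, IC, DF]
Visit YC → queue [VE, UV, EL, WH, OO, IC, DF]
Visit VE; enqueue AX → queue [UV, EL, WH, OO, IC, DF, AX]
Visit UV → queue [EL, WH, OO, IC, DF, AX]
Visit EL → queue [WH, OO, IC, DF, AX]
Visit WH → queue [OO, IC, DF, AX]
Visit OO → queue [IC, DF, AX]
Visit IC → queue [DF, AX]
Visit DF → queue [AX]
Visit AX → queue []

DT → SG → OC → MI → LP → JB → FW → DS → YC → VE → UV → EL → WH → OO → IC → DF → AX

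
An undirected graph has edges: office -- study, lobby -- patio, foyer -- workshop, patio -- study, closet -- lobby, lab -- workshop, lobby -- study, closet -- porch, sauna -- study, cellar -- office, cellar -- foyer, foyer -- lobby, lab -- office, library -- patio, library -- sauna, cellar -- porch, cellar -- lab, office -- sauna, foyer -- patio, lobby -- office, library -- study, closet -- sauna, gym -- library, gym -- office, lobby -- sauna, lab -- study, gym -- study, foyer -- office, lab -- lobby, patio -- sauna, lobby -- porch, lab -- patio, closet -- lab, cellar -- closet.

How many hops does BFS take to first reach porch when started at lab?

2

Level 0: lab
Level 1: cellar, closet, lobby, office, patio, study, workshop
Level 2: foyer, gym, library, porch, sauna
porch first appears at level 2.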